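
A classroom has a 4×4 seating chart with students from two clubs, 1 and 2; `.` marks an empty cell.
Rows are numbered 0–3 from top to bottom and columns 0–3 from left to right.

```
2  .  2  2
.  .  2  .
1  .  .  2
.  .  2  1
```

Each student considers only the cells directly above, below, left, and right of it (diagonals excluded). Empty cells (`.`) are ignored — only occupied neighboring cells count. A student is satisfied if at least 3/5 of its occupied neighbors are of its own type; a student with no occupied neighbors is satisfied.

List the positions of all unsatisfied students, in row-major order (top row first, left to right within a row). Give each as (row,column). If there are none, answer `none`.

(2,3), (3,2), (3,3)

(0,0)2 0/0 satisfied
(0,2)2 2/2 satisfied
(0,3)2 1/1 satisfied
(1,2)2 1/1 satisfied
(2,0)1 0/0 satisfied
(2,3)2 0/1 not
(3,2)2 0/1 not
(3,3)1 0/2 not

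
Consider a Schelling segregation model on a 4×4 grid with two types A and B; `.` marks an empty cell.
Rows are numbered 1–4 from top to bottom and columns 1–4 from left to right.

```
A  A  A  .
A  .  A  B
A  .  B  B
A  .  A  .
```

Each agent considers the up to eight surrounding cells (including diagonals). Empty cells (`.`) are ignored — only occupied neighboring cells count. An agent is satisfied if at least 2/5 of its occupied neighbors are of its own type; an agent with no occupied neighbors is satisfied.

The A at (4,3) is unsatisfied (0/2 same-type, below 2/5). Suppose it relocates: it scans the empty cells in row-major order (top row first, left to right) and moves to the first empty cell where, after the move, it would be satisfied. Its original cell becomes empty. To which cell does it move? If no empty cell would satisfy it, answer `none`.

(1,4)

Vacating (4,3). Empty cells in order:
  (1,4): 2/3 same-type → satisfied — stop here.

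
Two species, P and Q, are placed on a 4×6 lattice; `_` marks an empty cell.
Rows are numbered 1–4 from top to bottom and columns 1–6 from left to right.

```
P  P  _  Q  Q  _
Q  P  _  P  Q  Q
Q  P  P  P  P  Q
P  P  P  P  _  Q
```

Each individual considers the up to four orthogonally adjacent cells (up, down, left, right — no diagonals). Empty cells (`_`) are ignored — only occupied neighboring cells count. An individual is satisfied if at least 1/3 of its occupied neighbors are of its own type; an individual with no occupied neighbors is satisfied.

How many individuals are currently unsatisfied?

(1,1)P 1/2 ✓
(1,2)P 2/2 ✓
(1,4)Q 1/2 ✓
(1,5)Q 2/2 ✓
(2,1)Q 1/3 ✓
(2,2)P 2/3 ✓
(2,4)P 1/3 ✓
(2,5)Q 2/4 ✓
(2,6)Q 2/2 ✓
(3,1)Q 1/3 ✓
(3,2)P 3/4 ✓
(3,3)P 3/3 ✓
(3,4)P 4/4 ✓
(3,5)P 1/3 ✓
(3,6)Q 2/3 ✓
(4,1)P 1/2 ✓
(4,2)P 3/3 ✓
(4,3)P 3/3 ✓
(4,4)P 2/2 ✓
(4,6)Q 1/1 ✓
Every one meets the threshold.

0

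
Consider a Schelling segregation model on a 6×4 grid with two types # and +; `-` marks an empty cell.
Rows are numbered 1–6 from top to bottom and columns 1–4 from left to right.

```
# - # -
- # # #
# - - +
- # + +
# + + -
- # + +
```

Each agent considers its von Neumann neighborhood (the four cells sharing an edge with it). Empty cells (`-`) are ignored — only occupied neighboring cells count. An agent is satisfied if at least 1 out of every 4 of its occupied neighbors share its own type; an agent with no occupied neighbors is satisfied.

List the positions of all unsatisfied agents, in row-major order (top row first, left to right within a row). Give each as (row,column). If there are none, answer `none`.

(4,2), (5,1), (6,2)

Row 1: (1,1)# 0/0 ✓ · (1,3)# 1/1 ✓
Row 2: (2,2)# 1/1 ✓ · (2,3)# 3/3 ✓ · (2,4)# 1/2 ✓
Row 3: (3,1)# 0/0 ✓ · (3,4)+ 1/2 ✓
Row 4: (4,2)# 0/2 ✗ · (4,3)+ 2/3 ✓ · (4,4)+ 2/2 ✓
Row 5: (5,1)# 0/1 ✗ · (5,2)+ 1/4 ✓ · (5,3)+ 3/3 ✓
Row 6: (6,2)# 0/2 ✗ · (6,3)+ 2/3 ✓ · (6,4)+ 1/1 ✓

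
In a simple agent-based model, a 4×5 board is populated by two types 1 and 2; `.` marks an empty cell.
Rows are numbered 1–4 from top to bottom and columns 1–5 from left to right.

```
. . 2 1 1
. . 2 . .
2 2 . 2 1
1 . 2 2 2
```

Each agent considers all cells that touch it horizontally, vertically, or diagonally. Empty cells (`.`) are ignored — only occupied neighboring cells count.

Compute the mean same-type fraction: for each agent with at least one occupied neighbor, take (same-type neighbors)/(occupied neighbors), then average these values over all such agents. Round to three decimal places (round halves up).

(1,3)2 1/2
(1,4)1 1/3
(1,5)1 1/1
(2,3)2 3/4
(3,1)2 1/2
(3,2)2 3/4
(3,4)2 4/5
(3,5)1 0/3
(4,1)1 0/2
(4,3)2 3/3
(4,4)2 3/4
(4,5)2 2/3
Sum over 12 agents: 1/2 + 1/3 + 1/1 + 3/4 + 1/2 + 3/4 + 4/5 + 0/3 + 0/2 + 3/3 + 3/4 + 2/3 = 141/20; mean = 141/20 ÷ 12 = 47/80 = 0.5875 → 0.588.

0.588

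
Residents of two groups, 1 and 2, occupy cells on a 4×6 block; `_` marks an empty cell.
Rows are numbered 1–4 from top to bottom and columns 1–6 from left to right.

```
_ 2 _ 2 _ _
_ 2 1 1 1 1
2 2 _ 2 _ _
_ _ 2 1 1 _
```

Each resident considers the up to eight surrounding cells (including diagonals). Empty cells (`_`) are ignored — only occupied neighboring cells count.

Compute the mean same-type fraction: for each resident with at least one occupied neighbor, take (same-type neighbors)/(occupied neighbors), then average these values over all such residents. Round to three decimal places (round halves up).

0.526

Row 1: (1,2)2 1/2 · (1,4)2 0/3
Row 2: (2,2)2 3/4 · (2,3)1 1/6 · (2,4)1 2/4 · (2,5)1 2/4 · (2,6)1 1/1
Row 3: (3,1)2 2/2 · (3,2)2 3/4 · (3,4)2 1/6
Row 4: (4,3)2 2/3 · (4,4)1 1/3 · (4,5)1 1/2
Sum over 13 residents: 1/2 + 0/3 + 3/4 + 1/6 + 2/4 + 2/4 + 1/1 + 2/2 + 3/4 + 1/6 + 2/3 + 1/3 + 1/2 = 41/6; mean = 41/6 ÷ 13 = 41/78 = 0.525641… → 0.526.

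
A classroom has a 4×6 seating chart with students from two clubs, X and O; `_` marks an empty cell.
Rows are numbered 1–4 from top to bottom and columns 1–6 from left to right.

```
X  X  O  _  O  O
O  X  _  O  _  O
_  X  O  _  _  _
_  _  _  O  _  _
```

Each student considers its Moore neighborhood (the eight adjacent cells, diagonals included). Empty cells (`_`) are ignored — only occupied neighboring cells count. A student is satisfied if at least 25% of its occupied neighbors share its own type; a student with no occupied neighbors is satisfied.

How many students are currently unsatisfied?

1

Row 1: (1,1)X 2/3 satisfied · (1,2)X 2/4 satisfied · (1,3)O 1/3 satisfied · (1,5)O 3/3 satisfied · (1,6)O 2/2 satisfied
Row 2: (2,1)O 0/4 not · (2,2)X 3/6 satisfied · (2,4)O 3/3 satisfied · (2,6)O 2/2 satisfied
Row 3: (3,2)X 1/3 satisfied · (3,3)O 2/4 satisfied
Row 4: (4,4)O 1/1 satisfied
Unsatisfied: (2,1) — 1 in total.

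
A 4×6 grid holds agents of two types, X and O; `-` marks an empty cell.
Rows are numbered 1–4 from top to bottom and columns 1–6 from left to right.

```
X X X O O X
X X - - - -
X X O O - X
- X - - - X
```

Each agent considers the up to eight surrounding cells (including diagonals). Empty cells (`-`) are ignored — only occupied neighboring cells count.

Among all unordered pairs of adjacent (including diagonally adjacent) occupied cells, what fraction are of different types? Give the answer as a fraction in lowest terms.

5/23

Scan each occupied cell's neighbors to the right and below (and the two forward diagonals) so each pair is counted once.
From row 1: 2 unlike of 10 pairs (running 2/10).
From row 2: 1 unlike of 6 pairs (running 3/16).
From row 3: 2 unlike of 7 pairs (running 5/23).
Total adjacent occupied pairs: 23; unlike-type pairs: 5.
5/23 is already in lowest terms.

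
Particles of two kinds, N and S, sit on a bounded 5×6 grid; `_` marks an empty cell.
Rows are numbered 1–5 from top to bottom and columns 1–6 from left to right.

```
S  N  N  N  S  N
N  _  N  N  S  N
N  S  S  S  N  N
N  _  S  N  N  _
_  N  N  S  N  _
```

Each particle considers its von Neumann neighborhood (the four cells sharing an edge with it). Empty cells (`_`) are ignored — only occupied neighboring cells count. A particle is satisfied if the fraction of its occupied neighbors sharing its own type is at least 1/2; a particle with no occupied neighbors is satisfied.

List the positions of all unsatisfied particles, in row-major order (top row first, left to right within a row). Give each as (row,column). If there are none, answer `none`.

(1,1), (1,5), (2,5), (3,4), (4,3), (4,4), (5,3), (5,4)

(1,1)S 0/2 ✗
(1,2)N 1/2 ✓
(1,3)N 3/3 ✓
(1,4)N 2/3 ✓
(1,5)S 1/3 ✗
(1,6)N 1/2 ✓
(2,1)N 1/2 ✓
(2,3)N 2/3 ✓
(2,4)N 2/4 ✓
(2,5)S 1/4 ✗
(2,6)N 2/3 ✓
(3,1)N 2/3 ✓
(3,2)S 1/2 ✓
(3,3)S 3/4 ✓
(3,4)S 1/4 ✗
(3,5)N 2/4 ✓
(3,6)N 2/2 ✓
(4,1)N 1/1 ✓
(4,3)S 1/3 ✗
(4,4)N 1/4 ✗
(4,5)N 3/3 ✓
(5,2)N 1/1 ✓
(5,3)N 1/3 ✗
(5,4)S 0/3 ✗
(5,5)N 1/2 ✓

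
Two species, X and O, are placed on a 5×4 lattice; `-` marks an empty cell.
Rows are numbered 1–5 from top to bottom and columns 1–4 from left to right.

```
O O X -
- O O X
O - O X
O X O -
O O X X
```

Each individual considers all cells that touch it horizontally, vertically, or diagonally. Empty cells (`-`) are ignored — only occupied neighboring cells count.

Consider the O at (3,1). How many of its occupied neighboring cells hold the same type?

Occupied neighbors of (3,1): (2,2)=O, (4,1)=O, (4,2)=X.
Same type (O): 2 of 3.

2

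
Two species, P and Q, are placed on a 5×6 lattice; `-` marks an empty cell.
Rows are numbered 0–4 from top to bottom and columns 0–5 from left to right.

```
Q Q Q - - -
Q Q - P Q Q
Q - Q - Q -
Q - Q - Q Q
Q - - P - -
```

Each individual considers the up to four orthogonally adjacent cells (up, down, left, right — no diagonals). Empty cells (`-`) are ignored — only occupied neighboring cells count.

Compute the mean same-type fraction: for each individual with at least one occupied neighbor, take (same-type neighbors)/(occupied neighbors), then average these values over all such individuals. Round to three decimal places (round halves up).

Row 0: (0,0)Q 2/2 · (0,1)Q 3/3 · (0,2)Q 1/1
Row 1: (1,0)Q 3/3 · (1,1)Q 2/2 · (1,3)P 0/1 · (1,4)Q 2/3 · (1,5)Q 1/1
Row 2: (2,0)Q 2/2 · (2,2)Q 1/1 · (2,4)Q 2/2
Row 3: (3,0)Q 2/2 · (3,2)Q 1/1 · (3,4)Q 2/2 · (3,5)Q 1/1
Row 4: (4,0)Q 1/1 · (4,3)P — no occupied neighbors
Sum over 16 individuals: 2/2 + 3/3 + 1/1 + 3/3 + 2/2 + 0/1 + 2/3 + 1/1 + 2/2 + 1/1 + 2/2 + 2/2 + 1/1 + 2/2 + 1/1 + 1/1 = 44/3; mean = 44/3 ÷ 16 = 11/12 = 0.916666… → 0.917.

0.917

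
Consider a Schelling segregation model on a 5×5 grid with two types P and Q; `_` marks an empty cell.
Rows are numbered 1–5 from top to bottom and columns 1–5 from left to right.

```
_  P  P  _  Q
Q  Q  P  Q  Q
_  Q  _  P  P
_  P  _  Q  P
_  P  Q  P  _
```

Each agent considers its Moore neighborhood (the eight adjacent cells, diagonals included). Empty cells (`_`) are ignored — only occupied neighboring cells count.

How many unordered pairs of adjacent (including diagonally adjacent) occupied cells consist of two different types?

19

Scan each occupied cell's neighbors to the right and below (and the two forward diagonals) so each pair is counted once.
Row 1: P(1,2)–P(1,3)= P(1,2)–Q(2,2)≠ P(1,2)–P(2,3)= P(1,2)–Q(2,1)≠ P(1,3)–P(2,3)= P(1,3)–Q(2,4)≠ P(1,3)–Q(2,2)≠ Q(1,5)–Q(2,5)= Q(1,5)–Q(2,4)=  → 4/9 unlike.
Row 2: Q(2,1)–Q(2,2)= Q(2,1)–Q(3,2)= Q(2,2)–P(2,3)≠ Q(2,2)–Q(3,2)= P(2,3)–Q(2,4)≠ P(2,3)–P(3,4)= P(2,3)–Q(3,2)≠ Q(2,4)–Q(2,5)= Q(2,4)–P(3,4)≠ Q(2,4)–P(3,5)≠ Q(2,5)–P(3,5)≠ Q(2,5)–P(3,4)≠  → 7/12 unlike.
Row 3: Q(3,2)–P(4,2)≠ P(3,4)–P(3,5)= P(3,4)–Q(4,4)≠ P(3,4)–P(4,5)= P(3,5)–P(4,5)= P(3,5)–Q(4,4)≠  → 3/6 unlike.
Row 4: P(4,2)–P(5,2)= P(4,2)–Q(5,3)≠ Q(4,4)–P(4,5)≠ Q(4,4)–P(5,4)≠ Q(4,4)–Q(5,3)= P(4,5)–P(5,4)=  → 3/6 unlike.
Row 5: P(5,2)–Q(5,3)≠ Q(5,3)–P(5,4)≠  → 2/2 unlike.
Total adjacent occupied pairs: 35; unlike-type pairs: 19.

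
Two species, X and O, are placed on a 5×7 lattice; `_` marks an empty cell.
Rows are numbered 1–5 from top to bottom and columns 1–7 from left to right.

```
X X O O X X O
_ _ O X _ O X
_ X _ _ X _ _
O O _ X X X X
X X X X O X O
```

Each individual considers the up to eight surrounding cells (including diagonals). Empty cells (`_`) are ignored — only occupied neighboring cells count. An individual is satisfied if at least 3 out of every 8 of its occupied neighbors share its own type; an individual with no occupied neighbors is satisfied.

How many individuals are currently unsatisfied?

Row 1: (1,1)X 1/1 satisfied · (1,2)X 1/3 not · (1,3)O 2/4 satisfied · (1,4)O 2/4 satisfied · (1,5)X 2/4 satisfied · (1,6)X 2/4 satisfied · (1,7)O 1/3 not
Row 2: (2,3)O 2/5 satisfied · (2,4)X 2/5 satisfied · (2,6)O 1/5 not · (2,7)X 1/3 not
Row 3: (3,2)X 0/3 not · (3,5)X 4/5 satisfied
Row 4: (4,1)O 1/4 not · (4,2)O 1/5 not · (4,4)X 4/5 satisfied · (4,5)X 5/6 satisfied · (4,6)X 4/6 satisfied · (4,7)X 2/3 satisfied
Row 5: (5,1)X 1/3 not · (5,2)X 2/4 satisfied · (5,3)X 3/4 satisfied · (5,4)X 3/4 satisfied · (5,5)O 0/5 not · (5,6)X 3/5 satisfied · (5,7)O 0/3 not
Unsatisfied: (1,2), (1,7), (2,6), (2,7), (3,2), (4,1), (4,2), (5,1), (5,5), (5,7) — 10 in total.

10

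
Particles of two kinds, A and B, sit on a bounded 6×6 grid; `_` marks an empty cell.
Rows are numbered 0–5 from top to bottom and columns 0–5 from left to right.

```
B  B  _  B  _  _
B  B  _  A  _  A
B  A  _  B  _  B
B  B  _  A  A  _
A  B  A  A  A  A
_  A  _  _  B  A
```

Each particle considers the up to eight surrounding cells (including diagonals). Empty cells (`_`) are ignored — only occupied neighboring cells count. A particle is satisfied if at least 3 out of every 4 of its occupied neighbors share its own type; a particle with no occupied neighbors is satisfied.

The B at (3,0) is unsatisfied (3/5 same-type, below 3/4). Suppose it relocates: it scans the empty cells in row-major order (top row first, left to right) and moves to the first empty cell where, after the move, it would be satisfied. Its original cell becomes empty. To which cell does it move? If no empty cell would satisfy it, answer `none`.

Vacating (3,0). Empty cells in order:
  (0,2): 3/4 same-type → satisfied — stop here.

(0,2)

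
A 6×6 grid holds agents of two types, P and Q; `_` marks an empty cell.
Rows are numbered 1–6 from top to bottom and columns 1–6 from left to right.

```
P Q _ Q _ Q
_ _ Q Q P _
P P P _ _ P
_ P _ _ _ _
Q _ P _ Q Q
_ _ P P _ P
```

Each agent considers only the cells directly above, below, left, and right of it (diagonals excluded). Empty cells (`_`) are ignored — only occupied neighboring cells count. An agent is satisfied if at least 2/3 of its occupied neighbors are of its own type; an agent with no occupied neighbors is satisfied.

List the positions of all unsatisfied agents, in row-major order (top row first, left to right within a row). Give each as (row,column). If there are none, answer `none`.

Row 1: (1,1)P 0/1 not · (1,2)Q 0/1 not · (1,4)Q 1/1 satisfied · (1,6)Q 0/0 satisfied
Row 2: (2,3)Q 1/2 not · (2,4)Q 2/3 satisfied · (2,5)P 0/1 not
Row 3: (3,1)P 1/1 satisfied · (3,2)P 3/3 satisfied · (3,3)P 1/2 not · (3,6)P 0/0 satisfied
Row 4: (4,2)P 1/1 satisfied
Row 5: (5,1)Q 0/0 satisfied · (5,3)P 1/1 satisfied · (5,5)Q 1/1 satisfied · (5,6)Q 1/2 not
Row 6: (6,3)P 2/2 satisfied · (6,4)P 1/1 satisfied · (6,6)P 0/1 not

(1,1), (1,2), (2,3), (2,5), (3,3), (5,6), (6,6)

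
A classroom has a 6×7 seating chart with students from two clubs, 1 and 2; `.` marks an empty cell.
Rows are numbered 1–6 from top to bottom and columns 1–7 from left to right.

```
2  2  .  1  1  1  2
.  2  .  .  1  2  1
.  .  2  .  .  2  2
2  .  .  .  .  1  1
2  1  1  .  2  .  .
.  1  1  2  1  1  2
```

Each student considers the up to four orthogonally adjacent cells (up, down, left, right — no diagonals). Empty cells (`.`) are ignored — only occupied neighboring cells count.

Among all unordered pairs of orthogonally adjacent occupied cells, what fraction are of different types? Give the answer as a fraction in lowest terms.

Scan each occupied cell's neighbors to the right and below so each pair is counted once.
From row 1: 3 unlike of 8 pairs (running 3/8).
From row 2: 3 unlike of 4 pairs (running 6/12).
From row 3: 2 unlike of 3 pairs (running 8/15).
From row 4: 0 unlike of 2 pairs (running 8/17).
From row 5: 2 unlike of 5 pairs (running 10/22).
From row 6: 3 unlike of 5 pairs (running 13/27).
Total adjacent occupied pairs: 27; unlike-type pairs: 13.
13/27 is already in lowest terms.

13/27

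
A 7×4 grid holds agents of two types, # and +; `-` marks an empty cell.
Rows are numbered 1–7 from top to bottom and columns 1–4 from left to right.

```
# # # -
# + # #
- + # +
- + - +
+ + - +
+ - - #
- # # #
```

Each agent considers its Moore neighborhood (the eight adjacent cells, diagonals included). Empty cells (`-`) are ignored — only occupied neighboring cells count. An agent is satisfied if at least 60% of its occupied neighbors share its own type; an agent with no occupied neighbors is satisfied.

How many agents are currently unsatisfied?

8

Row 1: (1,1)# 2/3 ✓ · (1,2)# 4/5 ✓ · (1,3)# 3/4 ✓
Row 2: (2,1)# 2/4 ✗ · (2,2)+ 1/7 ✗ · (2,3)# 4/7 ✗ · (2,4)# 3/4 ✓
Row 3: (3,2)+ 2/5 ✗ · (3,3)# 2/7 ✗ · (3,4)+ 1/4 ✗
Row 4: (4,2)+ 3/4 ✓ · (4,4)+ 2/3 ✓
Row 5: (5,1)+ 3/3 ✓ · (5,2)+ 3/3 ✓ · (5,4)+ 1/2 ✗
Row 6: (6,1)+ 2/3 ✓ · (6,4)# 2/3 ✓
Row 7: (7,2)# 1/2 ✗ · (7,3)# 3/3 ✓ · (7,4)# 2/2 ✓
Unsatisfied: (2,1), (2,2), (2,3), (3,2), (3,3), (3,4), (5,4), (7,2) — 8 in total.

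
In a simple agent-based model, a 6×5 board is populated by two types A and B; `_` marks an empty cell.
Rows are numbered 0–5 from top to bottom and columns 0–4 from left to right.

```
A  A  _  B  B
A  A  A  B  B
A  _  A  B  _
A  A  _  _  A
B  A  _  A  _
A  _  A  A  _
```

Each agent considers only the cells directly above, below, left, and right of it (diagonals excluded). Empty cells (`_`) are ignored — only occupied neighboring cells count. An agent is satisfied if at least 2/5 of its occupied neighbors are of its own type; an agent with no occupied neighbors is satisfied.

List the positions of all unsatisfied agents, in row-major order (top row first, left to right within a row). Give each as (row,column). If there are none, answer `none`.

Row 0: (0,0)A 2/2 ✓ · (0,1)A 2/2 ✓ · (0,3)B 2/2 ✓ · (0,4)B 2/2 ✓
Row 1: (1,0)A 3/3 ✓ · (1,1)A 3/3 ✓ · (1,2)A 2/3 ✓ · (1,3)B 3/4 ✓ · (1,4)B 2/2 ✓
Row 2: (2,0)A 2/2 ✓ · (2,2)A 1/2 ✓ · (2,3)B 1/2 ✓
Row 3: (3,0)A 2/3 ✓ · (3,1)A 2/2 ✓ · (3,4)A 0/0 ✓
Row 4: (4,0)B 0/3 ✗ · (4,1)A 1/2 ✓ · (4,3)A 1/1 ✓
Row 5: (5,0)A 0/1 ✗ · (5,2)A 1/1 ✓ · (5,3)A 2/2 ✓

(4,0), (5,0)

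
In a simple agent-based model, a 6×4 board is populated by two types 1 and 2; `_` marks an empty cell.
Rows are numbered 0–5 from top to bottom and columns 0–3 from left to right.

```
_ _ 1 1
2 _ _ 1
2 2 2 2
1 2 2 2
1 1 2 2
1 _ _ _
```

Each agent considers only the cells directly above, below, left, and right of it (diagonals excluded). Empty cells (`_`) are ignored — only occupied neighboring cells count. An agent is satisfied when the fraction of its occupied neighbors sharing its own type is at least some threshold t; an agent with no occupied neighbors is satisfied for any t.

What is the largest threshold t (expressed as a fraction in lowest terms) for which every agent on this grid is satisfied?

1/3

Row 0: (0,2)1 1/1 · (0,3)1 2/2
Row 1: (1,0)2 1/1 · (1,3)1 1/2
Row 2: (2,0)2 2/3 · (2,1)2 3/3 · (2,2)2 3/3 · (2,3)2 2/3
Row 3: (3,0)1 1/3 · (3,1)2 2/4 · (3,2)2 4/4 · (3,3)2 3/3
Row 4: (4,0)1 3/3 · (4,1)1 1/3 · (4,2)2 2/3 · (4,3)2 2/2
Row 5: (5,0)1 1/1
The smallest same-type fraction is 1/3 at (3,0), which reduces to 1/3. Any threshold above that leaves this agent unsatisfied.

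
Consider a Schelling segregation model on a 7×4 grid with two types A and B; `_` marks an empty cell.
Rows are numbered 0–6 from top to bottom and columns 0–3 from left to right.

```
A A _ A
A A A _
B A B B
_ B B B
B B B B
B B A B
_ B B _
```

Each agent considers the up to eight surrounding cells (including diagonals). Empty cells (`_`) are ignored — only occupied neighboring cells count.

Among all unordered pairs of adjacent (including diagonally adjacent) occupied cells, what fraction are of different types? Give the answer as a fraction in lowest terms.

16/61

Scan each occupied cell's neighbors to the right and below (and the two forward diagonals) so each pair is counted once.
From row 0: 0 unlike of 7 pairs (running 0/7).
From row 1: 5 unlike of 10 pairs (running 5/17).
From row 2: 4 unlike of 11 pairs (running 9/28).
From row 3: 0 unlike of 10 pairs (running 9/38).
From row 4: 3 unlike of 13 pairs (running 12/51).
From row 5: 4 unlike of 9 pairs (running 16/60).
From row 6: 0 unlike of 1 pairs (running 16/61).
Total adjacent occupied pairs: 61; unlike-type pairs: 16.
16/61 is already in lowest terms.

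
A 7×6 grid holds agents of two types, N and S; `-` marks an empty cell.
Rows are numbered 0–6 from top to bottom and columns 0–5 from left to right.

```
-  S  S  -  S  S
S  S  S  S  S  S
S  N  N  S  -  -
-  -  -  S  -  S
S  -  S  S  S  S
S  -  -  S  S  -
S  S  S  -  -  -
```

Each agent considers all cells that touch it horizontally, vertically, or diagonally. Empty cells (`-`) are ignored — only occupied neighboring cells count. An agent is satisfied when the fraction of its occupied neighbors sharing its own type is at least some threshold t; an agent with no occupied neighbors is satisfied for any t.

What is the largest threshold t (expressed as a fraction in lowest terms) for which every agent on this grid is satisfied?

Row 0: (0,1)S 4/4 · (0,2)S 4/4 · (0,4)S 4/4 · (0,5)S 3/3
Row 1: (1,0)S 3/4 · (1,1)S 5/7 · (1,2)S 5/7 · (1,3)S 5/6 · (1,4)S 5/5 · (1,5)S 3/3
Row 2: (2,0)S 2/3 · (2,1)N 1/5 · (2,2)N 1/6 · (2,3)S 4/5
Row 3: (3,3)S 4/5 · (3,5)S 2/2
Row 4: (4,0)S 1/1 · (4,2)S 3/3 · (4,3)S 5/5 · (4,4)S 6/6 · (4,5)S 3/3
Row 5: (5,0)S 3/3 · (5,3)S 5/5 · (5,4)S 4/4
Row 6: (6,0)S 2/2 · (6,1)S 3/3 · (6,2)S 2/2
The smallest same-type fraction is 1/6 at (2,2), which reduces to 1/6. Any threshold above that leaves this agent unsatisfied.

1/6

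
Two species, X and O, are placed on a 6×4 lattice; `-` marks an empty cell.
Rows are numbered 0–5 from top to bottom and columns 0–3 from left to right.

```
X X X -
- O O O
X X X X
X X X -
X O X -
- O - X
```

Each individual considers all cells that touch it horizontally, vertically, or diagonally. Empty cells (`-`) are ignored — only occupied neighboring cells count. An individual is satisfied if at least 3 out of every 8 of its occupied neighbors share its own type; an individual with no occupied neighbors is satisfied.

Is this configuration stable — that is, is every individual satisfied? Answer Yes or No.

No

(0,0)X 1/2 ✓
(0,1)X 2/4 ✓
(0,2)X 1/4 ✗
(1,1)O 1/7 ✗
(1,2)O 2/7 ✗
(1,3)O 1/4 ✗
(2,0)X 3/4 ✓
(2,1)X 5/7 ✓
(2,2)X 4/7 ✓
(2,3)X 2/4 ✓
(3,0)X 4/5 ✓
(3,1)X 7/8 ✓
(3,2)X 5/6 ✓
(4,0)X 2/4 ✓
(4,1)O 1/6 ✗
(4,2)X 3/5 ✓
(5,1)O 1/3 ✗
(5,3)X 1/1 ✓
For instance (0,2) has only 1/4 same-type neighbors, below 3/8.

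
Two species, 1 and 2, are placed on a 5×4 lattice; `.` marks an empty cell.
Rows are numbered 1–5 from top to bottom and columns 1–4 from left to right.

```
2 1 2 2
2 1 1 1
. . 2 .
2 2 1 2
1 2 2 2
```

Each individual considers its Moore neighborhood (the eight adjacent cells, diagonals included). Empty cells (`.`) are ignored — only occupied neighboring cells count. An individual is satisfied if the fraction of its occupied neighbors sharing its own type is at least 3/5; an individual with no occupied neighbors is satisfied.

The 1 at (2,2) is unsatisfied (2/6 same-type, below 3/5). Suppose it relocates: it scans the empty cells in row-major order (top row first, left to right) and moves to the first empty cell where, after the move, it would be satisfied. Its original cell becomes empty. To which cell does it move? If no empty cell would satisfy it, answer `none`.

Vacating (2,2). Empty cells in order:
  (3,1): 0/3 same-type → still unsatisfied.
  (3,2): 2/6 same-type → still unsatisfied.
  (3,4): 3/5 same-type → satisfied — stop here.

(3,4)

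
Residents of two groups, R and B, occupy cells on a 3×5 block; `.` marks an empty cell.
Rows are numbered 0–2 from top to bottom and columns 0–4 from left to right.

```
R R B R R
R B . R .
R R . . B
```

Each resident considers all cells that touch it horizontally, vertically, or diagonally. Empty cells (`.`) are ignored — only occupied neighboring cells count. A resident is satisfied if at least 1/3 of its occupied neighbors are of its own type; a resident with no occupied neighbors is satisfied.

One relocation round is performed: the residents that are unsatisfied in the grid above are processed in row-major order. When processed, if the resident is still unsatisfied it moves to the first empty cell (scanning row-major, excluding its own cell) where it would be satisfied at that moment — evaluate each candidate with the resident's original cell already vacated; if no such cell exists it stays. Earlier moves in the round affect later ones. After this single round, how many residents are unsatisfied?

0

Initially unsatisfied (in order): (0,2), (1,1), (2,4).
  (0,2) → (2,2).
  (1,1) → (2,3).
  (2,4): now satisfied by earlier moves; stays.
Resulting grid:
R R . R R
R . . R .
R R B B B
All satisfied now.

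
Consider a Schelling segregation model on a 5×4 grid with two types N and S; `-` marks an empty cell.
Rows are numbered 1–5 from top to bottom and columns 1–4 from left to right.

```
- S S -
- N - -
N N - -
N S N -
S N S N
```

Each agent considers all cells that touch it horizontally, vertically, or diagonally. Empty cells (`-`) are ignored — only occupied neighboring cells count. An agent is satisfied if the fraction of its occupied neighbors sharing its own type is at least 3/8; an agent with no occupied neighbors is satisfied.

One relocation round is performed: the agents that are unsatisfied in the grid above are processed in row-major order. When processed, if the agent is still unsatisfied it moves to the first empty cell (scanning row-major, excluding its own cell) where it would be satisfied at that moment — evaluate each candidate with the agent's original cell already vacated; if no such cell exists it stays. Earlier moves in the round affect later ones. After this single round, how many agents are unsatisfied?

Initially unsatisfied (in order): (4,2), (5,1), (5,3).
  (4,2) → (1,1).
  (5,1) → (1,4).
  (5,3) → (2,1).
Resulting grid:
S S S S
S N - -
N N - -
N - N -
- N - N
Unsatisfied now: (2,2).

1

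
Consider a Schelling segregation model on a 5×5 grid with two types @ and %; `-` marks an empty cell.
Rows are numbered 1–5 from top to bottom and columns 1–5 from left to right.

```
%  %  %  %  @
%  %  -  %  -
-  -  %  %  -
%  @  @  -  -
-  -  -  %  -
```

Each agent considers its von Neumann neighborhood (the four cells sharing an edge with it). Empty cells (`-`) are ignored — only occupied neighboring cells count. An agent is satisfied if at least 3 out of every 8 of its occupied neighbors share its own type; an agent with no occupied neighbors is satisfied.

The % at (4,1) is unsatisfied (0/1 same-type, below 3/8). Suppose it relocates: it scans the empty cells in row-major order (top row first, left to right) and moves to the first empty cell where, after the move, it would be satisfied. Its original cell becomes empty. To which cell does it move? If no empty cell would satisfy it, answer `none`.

Vacating (4,1). Empty cells in order:
  (2,3): 4/4 same-type → satisfied — stop here.

(2,3)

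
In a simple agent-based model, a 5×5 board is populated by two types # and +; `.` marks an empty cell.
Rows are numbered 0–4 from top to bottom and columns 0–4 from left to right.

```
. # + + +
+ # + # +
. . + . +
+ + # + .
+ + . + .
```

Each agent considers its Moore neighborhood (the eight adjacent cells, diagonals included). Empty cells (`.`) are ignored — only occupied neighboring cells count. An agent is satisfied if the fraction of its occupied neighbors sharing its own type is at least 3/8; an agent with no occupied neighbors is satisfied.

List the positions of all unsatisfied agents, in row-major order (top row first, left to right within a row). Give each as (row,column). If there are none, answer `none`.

Row 0: (0,1)# 1/4 unhappy · (0,2)+ 2/5 ok · (0,3)+ 4/5 ok · (0,4)+ 2/3 ok
Row 1: (1,0)+ 0/2 unhappy · (1,1)# 1/5 unhappy · (1,2)+ 3/6 ok · (1,3)# 0/7 unhappy · (1,4)+ 3/4 ok
Row 2: (2,2)+ 3/6 ok · (2,4)+ 2/3 ok
Row 3: (3,0)+ 3/3 ok · (3,1)+ 4/5 ok · (3,2)# 0/5 unhappy · (3,3)+ 3/4 ok
Row 4: (4,0)+ 3/3 ok · (4,1)+ 3/4 ok · (4,3)+ 1/2 ok

(0,1), (1,0), (1,1), (1,3), (3,2)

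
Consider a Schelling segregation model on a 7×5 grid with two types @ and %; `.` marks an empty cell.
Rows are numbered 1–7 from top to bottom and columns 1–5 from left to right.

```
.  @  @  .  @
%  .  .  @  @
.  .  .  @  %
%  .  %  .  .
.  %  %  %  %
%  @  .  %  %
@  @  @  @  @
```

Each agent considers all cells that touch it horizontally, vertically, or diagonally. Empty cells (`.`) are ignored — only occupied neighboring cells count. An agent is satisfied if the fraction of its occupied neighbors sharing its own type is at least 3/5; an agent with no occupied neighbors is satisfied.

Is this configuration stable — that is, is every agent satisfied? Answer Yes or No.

No

Row 1: (1,2)@ 1/2 ✗ · (1,3)@ 2/2 ✓ · (1,5)@ 2/2 ✓
Row 2: (2,1)% 0/1 ✗ · (2,4)@ 4/5 ✓ · (2,5)@ 3/4 ✓
Row 3: (3,4)@ 2/4 ✗ · (3,5)% 0/3 ✗
Row 4: (4,1)% 1/1 ✓ · (4,3)% 3/4 ✓
Row 5: (5,2)% 4/5 ✓ · (5,3)% 4/5 ✓ · (5,4)% 5/5 ✓ · (5,5)% 3/3 ✓
Row 6: (6,1)% 1/4 ✗ · (6,2)@ 3/6 ✗ · (6,4)% 4/7 ✗ · (6,5)% 3/5 ✓
Row 7: (7,1)@ 2/3 ✓ · (7,2)@ 3/4 ✓ · (7,3)@ 3/4 ✓ · (7,4)@ 2/4 ✗ · (7,5)@ 1/3 ✗
For instance (1,2) has only 1/2 same-type neighbors, below 3/5.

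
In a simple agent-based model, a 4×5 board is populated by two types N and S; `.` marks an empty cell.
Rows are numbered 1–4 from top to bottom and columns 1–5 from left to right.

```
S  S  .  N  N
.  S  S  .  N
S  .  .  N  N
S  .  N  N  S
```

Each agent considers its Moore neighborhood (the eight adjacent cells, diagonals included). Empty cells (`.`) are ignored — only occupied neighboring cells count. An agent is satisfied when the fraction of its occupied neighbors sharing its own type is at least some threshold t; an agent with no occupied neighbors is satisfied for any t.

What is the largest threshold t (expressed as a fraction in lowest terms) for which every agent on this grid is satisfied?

Row 1: (1,1)S 2/2 · (1,2)S 3/3 · (1,4)N 2/3 · (1,5)N 2/2
Row 2: (2,2)S 4/4 · (2,3)S 2/4 · (2,5)N 4/4
Row 3: (3,1)S 2/2 · (3,4)N 4/6 · (3,5)N 3/4
Row 4: (4,1)S 1/1 · (4,3)N 2/2 · (4,4)N 3/4 · (4,5)S 0/3
The smallest same-type fraction is 0/3 at (4,5), which reduces to 0/1. Any threshold above that leaves this agent unsatisfied.

0/1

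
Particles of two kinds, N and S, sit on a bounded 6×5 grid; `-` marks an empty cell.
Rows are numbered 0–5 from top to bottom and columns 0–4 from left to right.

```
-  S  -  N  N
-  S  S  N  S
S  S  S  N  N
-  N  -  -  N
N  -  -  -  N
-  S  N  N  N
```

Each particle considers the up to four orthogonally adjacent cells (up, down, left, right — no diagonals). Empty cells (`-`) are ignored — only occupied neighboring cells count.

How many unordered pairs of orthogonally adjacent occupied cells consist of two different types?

7

Scan each occupied cell's neighbors to the right and below so each pair is counted once.
Row 0: S(0,1)–S(1,1)= N(0,3)–N(0,4)= N(0,3)–N(1,3)= N(0,4)–S(1,4)≠  → 1/4 unlike.
Row 1: S(1,1)–S(1,2)= S(1,1)–S(2,1)= S(1,2)–N(1,3)≠ S(1,2)–S(2,2)= N(1,3)–S(1,4)≠ N(1,3)–N(2,3)= S(1,4)–N(2,4)≠  → 3/7 unlike.
Row 2: S(2,0)–S(2,1)= S(2,1)–S(2,2)= S(2,1)–N(3,1)≠ S(2,2)–N(2,3)≠ N(2,3)–N(2,4)= N(2,4)–N(3,4)=  → 2/6 unlike.
Row 3: N(3,4)–N(4,4)=  → 0/1 unlike.
Row 4: N(4,4)–N(5,4)=  → 0/1 unlike.
Row 5: S(5,1)–N(5,2)≠ N(5,2)–N(5,3)= N(5,3)–N(5,4)=  → 1/3 unlike.
Total adjacent occupied pairs: 22; unlike-type pairs: 7.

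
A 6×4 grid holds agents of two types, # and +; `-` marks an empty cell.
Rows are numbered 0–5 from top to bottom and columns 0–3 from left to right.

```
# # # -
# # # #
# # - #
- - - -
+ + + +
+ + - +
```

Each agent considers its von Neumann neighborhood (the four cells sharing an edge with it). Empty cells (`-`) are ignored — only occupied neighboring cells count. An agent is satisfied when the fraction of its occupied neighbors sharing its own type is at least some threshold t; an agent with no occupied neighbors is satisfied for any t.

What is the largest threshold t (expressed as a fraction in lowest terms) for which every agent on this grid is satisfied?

(0,0)# 2/2
(0,1)# 3/3
(0,2)# 2/2
(1,0)# 3/3
(1,1)# 4/4
(1,2)# 3/3
(1,3)# 2/2
(2,0)# 2/2
(2,1)# 2/2
(2,3)# 1/1
(4,0)+ 2/2
(4,1)+ 3/3
(4,2)+ 2/2
(4,3)+ 2/2
(5,0)+ 2/2
(5,1)+ 2/2
(5,3)+ 1/1
The smallest same-type fraction is 2/2 at (0,0), which reduces to 1/1. Any threshold above that leaves this agent unsatisfied.

1/1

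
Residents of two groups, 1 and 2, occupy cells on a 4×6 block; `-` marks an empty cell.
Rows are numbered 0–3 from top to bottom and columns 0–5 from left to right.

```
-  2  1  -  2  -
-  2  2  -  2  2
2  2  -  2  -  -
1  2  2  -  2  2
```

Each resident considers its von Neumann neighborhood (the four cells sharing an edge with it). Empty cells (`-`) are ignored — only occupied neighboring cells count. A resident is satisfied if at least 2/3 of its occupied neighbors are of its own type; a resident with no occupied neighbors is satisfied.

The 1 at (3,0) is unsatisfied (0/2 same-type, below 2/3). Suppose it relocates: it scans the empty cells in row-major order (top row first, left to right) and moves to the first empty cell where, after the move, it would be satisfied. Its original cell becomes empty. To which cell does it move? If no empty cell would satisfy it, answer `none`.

none

Vacating (3,0). Empty cells in order:
  (0,0): 0/1 same-type → still unsatisfied.
  (0,3): 1/2 same-type → still unsatisfied.
  (0,5): 0/2 same-type → still unsatisfied.
  (1,0): 0/2 same-type → still unsatisfied.
  (1,3): 0/3 same-type → still unsatisfied.
  (2,2): 0/4 same-type → still unsatisfied.
  (2,4): 0/3 same-type → still unsatisfied.
  (2,5): 0/2 same-type → still unsatisfied.
  (3,3): 0/3 same-type → still unsatisfied.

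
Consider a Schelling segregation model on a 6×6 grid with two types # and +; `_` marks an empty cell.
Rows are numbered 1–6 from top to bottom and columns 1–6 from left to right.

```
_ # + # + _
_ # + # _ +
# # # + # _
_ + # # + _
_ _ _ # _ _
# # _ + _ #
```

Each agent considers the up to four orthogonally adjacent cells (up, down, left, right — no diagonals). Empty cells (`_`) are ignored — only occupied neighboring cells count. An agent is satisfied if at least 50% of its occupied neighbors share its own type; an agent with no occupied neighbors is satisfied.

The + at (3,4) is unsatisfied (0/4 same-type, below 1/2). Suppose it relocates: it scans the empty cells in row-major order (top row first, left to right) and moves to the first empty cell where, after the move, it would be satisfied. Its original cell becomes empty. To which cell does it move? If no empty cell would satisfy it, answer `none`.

(1,6)

Vacating (3,4). Empty cells in order:
  (1,1): 0/1 same-type → still unsatisfied.
  (1,6): 2/2 same-type → satisfied — stop here.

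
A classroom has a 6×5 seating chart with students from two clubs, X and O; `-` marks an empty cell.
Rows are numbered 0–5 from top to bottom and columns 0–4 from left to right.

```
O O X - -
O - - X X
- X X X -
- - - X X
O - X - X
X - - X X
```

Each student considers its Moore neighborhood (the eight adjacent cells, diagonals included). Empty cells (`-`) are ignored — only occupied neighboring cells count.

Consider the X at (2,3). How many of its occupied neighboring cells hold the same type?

Occupied neighbors of (2,3): (1,3)=X, (1,4)=X, (2,2)=X, (3,3)=X, (3,4)=X.
Same type (X): 5 of 5.

5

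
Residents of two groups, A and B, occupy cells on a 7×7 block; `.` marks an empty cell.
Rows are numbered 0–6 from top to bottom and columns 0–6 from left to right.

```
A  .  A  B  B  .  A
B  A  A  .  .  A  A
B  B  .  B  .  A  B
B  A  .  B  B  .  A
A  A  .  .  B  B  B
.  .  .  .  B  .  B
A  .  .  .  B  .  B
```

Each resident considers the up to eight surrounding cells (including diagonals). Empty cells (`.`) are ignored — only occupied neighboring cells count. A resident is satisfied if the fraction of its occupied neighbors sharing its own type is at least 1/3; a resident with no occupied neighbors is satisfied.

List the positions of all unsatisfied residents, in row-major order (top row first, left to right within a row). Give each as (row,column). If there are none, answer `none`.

(0,0)A 1/2 ✓
(0,2)A 2/3 ✓
(0,3)B 1/3 ✓
(0,4)B 1/2 ✓
(0,6)A 2/2 ✓
(1,0)B 2/4 ✓
(1,1)A 3/6 ✓
(1,2)A 2/5 ✓
(1,5)A 3/5 ✓
(1,6)A 3/4 ✓
(2,0)B 3/5 ✓
(2,1)B 3/6 ✓
(2,3)B 2/3 ✓
(2,5)A 3/5 ✓
(2,6)B 0/4 ✗
(3,0)B 2/5 ✓
(3,1)A 2/5 ✓
(3,3)B 3/3 ✓
(3,4)B 4/5 ✓
(3,6)A 1/4 ✗
(4,0)A 2/3 ✓
(4,1)A 2/3 ✓
(4,4)B 4/4 ✓
(4,5)B 5/6 ✓
(4,6)B 2/3 ✓
(5,4)B 3/3 ✓
(5,6)B 3/3 ✓
(6,0)A 0/0 ✓
(6,4)B 1/1 ✓
(6,6)B 1/1 ✓

(2,6), (3,6)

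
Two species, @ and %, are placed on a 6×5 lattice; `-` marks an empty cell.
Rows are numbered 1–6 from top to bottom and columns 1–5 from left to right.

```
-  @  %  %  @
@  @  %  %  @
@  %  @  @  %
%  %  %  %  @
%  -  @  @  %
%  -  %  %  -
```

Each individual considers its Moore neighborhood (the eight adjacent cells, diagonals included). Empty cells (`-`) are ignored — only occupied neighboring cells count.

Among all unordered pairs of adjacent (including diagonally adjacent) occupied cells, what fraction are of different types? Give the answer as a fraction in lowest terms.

Scan each occupied cell's neighbors to the right and below (and the two forward diagonals) so each pair is counted once.
Row 1: @(1,2)–%(1,3)≠ @(1,2)–@(2,2)= @(1,2)–%(2,3)≠ @(1,2)–@(2,1)= %(1,3)–%(1,4)= %(1,3)–%(2,3)= %(1,3)–%(2,4)= %(1,3)–@(2,2)≠ %(1,4)–@(1,5)≠ %(1,4)–%(2,4)= %(1,4)–@(2,5)≠ %(1,4)–%(2,3)= @(1,5)–@(2,5)= @(1,5)–%(2,4)≠  → 6/14 unlike.
Row 2: @(2,1)–@(2,2)= @(2,1)–@(3,1)= @(2,1)–%(3,2)≠ @(2,2)–%(2,3)≠ @(2,2)–%(3,2)≠ @(2,2)–@(3,3)= @(2,2)–@(3,1)= %(2,3)–%(2,4)= %(2,3)–@(3,3)≠ %(2,3)–@(3,4)≠ %(2,3)–%(3,2)= %(2,4)–@(2,5)≠ %(2,4)–@(3,4)≠ %(2,4)–%(3,5)= %(2,4)–@(3,3)≠ @(2,5)–%(3,5)≠ @(2,5)–@(3,4)=  → 9/17 unlike.
Row 3: @(3,1)–%(3,2)≠ @(3,1)–%(4,1)≠ @(3,1)–%(4,2)≠ %(3,2)–@(3,3)≠ %(3,2)–%(4,2)= %(3,2)–%(4,3)= %(3,2)–%(4,1)= @(3,3)–@(3,4)= @(3,3)–%(4,3)≠ @(3,3)–%(4,4)≠ @(3,3)–%(4,2)≠ @(3,4)–%(3,5)≠ @(3,4)–%(4,4)≠ @(3,4)–@(4,5)= @(3,4)–%(4,3)≠ %(3,5)–@(4,5)≠ %(3,5)–%(4,4)=  → 11/17 unlike.
Row 4: %(4,1)–%(4,2)= %(4,1)–%(5,1)= %(4,2)–%(4,3)= %(4,2)–@(5,3)≠ %(4,2)–%(5,1)= %(4,3)–%(4,4)= %(4,3)–@(5,3)≠ %(4,3)–@(5,4)≠ %(4,4)–@(4,5)≠ %(4,4)–@(5,4)≠ %(4,4)–%(5,5)= %(4,4)–@(5,3)≠ @(4,5)–%(5,5)≠ @(4,5)–@(5,4)=  → 7/14 unlike.
Row 5: %(5,1)–%(6,1)= @(5,3)–@(5,4)= @(5,3)–%(6,3)≠ @(5,3)–%(6,4)≠ @(5,4)–%(5,5)≠ @(5,4)–%(6,4)≠ @(5,4)–%(6,3)≠ %(5,5)–%(6,4)=  → 5/8 unlike.
Row 6: %(6,3)–%(6,4)=  → 0/1 unlike.
Total adjacent occupied pairs: 71; unlike-type pairs: 38.
38/71 is already in lowest terms.

38/71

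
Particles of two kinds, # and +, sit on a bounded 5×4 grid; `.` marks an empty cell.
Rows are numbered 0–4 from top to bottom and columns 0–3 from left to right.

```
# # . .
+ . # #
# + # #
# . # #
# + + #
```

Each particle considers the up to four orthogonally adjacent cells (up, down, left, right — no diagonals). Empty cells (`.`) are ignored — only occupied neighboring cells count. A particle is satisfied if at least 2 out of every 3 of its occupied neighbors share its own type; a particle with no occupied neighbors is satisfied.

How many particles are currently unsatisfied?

8

Row 0: (0,0)# 1/2 ✗ · (0,1)# 1/1 ✓
Row 1: (1,0)+ 0/2 ✗ · (1,2)# 2/2 ✓ · (1,3)# 2/2 ✓
Row 2: (2,0)# 1/3 ✗ · (2,1)+ 0/2 ✗ · (2,2)# 3/4 ✓ · (2,3)# 3/3 ✓
Row 3: (3,0)# 2/2 ✓ · (3,2)# 2/3 ✓ · (3,3)# 3/3 ✓
Row 4: (4,0)# 1/2 ✗ · (4,1)+ 1/2 ✗ · (4,2)+ 1/3 ✗ · (4,3)# 1/2 ✗
Unsatisfied: (0,0), (1,0), (2,0), (2,1), (4,0), (4,1), (4,2), (4,3) — 8 in total.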